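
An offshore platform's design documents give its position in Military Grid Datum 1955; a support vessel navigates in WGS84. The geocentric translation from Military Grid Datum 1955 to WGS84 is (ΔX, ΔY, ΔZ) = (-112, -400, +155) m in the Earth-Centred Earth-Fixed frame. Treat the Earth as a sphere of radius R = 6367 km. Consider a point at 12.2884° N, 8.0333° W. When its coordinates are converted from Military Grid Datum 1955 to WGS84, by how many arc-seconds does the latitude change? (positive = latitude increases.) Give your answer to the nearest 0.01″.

sin φ = 0.212833, cos φ = 0.977089, sin λ = -0.139749, cos λ = 0.990187.
North component: ΔN = −sin φ cos λ·ΔX − sin φ sin λ·ΔY + cos φ·ΔZ = −(0.212833)(0.990187)(-112) − (0.212833)(-0.139749)(-400) + (0.977089)(155) = 163.15 m.
1° of latitude spans πR/180 = 111125 m, so Δφ = 163.15 / 111125 × 3600 = 5.286″.

Δφ = 5.29″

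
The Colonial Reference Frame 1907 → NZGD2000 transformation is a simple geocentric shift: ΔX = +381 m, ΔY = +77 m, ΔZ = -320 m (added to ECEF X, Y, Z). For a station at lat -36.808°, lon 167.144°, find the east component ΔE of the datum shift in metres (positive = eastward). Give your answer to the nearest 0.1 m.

At φ = -36.808°, λ = 167.144°: sin φ = -0.599135, cos φ = 0.800648, sin λ = 0.222501, cos λ = -0.974932.
ΔE = −sin λ·ΔX + cos λ·ΔY = −(0.222501)·(381) + (-0.974932)·(77) = -159.84 m.

ΔE = -159.8 m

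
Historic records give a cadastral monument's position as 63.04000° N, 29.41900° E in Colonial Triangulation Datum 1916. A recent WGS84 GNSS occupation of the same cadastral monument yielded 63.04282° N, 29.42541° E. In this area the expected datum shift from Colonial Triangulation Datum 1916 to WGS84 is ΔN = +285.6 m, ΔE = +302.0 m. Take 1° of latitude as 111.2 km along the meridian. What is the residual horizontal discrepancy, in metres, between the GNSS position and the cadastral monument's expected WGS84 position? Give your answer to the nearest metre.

Observed coordinate differences: Δφ = +0.00282°, Δλ = +0.00641°.
Converting to metres (1° lat = 111200 m, cos φ = 0.453368): observed ΔN = 313.6 m, observed ΔE = 323.2 m.
Subtracting the expected shift leaves a residual of 313.6 − (285.6) = 28.0 m north and 323.2 − (302.0) = 21.2 m east.
Residual distance = √(28.0² + 21.2²) = 35.1 m.

35 m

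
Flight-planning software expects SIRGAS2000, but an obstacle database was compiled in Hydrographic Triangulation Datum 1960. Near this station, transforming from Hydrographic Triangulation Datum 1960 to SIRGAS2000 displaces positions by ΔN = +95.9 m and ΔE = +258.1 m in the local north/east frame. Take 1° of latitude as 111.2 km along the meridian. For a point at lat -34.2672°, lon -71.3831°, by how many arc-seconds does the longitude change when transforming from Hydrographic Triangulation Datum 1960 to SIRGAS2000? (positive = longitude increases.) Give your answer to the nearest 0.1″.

Δλ = 10.1″

At latitude -34.2672°, cos φ = 0.826421.
1° of longitude at this latitude = 111.2 × cos φ = 91.90 km, so Δλ = 258.1 / 91898.0 = 0.0028085° = 10.111″.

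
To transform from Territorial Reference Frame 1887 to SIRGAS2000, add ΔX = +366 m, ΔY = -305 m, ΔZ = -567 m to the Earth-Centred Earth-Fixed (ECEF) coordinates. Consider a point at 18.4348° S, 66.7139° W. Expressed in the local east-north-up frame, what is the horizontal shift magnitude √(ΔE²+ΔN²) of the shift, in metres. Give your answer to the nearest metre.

458 m

The local east axis at (φ, λ) is (−sin λ, cos λ, 0), so ΔE = −sin(-66.7139°)·366 + cos(-66.7139°)·(-305) = 215.61 m.
The local north axis is (−sin φ cos λ, −sin φ sin λ, cos φ), giving ΔN = 45.754 + 88.592 − 537.904 = -403.56 m.
Horizontal magnitude = √(ΔE² + ΔN²) = √(215.61² + (-403.56)²) = 457.55 m.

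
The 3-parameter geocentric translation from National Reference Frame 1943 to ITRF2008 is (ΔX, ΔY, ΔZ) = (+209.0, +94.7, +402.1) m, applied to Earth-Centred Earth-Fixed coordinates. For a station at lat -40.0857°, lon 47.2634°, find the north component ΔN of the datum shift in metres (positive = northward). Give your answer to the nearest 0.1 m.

ΔN = 443.8 m

At φ = -40.0857°, λ = 47.2634°: sin φ = -0.643933, cos φ = 0.765082, sin λ = 0.734481, cos λ = 0.678629.
ΔN = −sin φ cos λ·ΔX − sin φ sin λ·ΔY + cos φ·ΔZ = −(-0.643933)(0.678629)(209.0) − (-0.643933)(0.734481)(94.7) + (0.765082)(402.1) = 443.76 m.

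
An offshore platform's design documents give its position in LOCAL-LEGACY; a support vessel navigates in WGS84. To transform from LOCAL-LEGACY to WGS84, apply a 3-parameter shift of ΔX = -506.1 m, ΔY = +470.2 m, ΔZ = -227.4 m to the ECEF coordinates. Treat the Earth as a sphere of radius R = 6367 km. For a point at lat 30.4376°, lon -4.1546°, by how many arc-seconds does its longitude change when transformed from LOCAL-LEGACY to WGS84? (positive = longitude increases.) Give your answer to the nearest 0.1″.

Δλ = 16.2″

sin φ = 0.506600, cos φ = 0.862181, sin λ = -0.072448, cos λ = 0.997372.
East component: ΔE = −sin λ·ΔX + cos λ·ΔY = −(-0.072448)(-506.1) + (0.997372)(470.2) = 432.30 m.
1° of latitude spans πR/180 = 111125 m; at latitude φ, 1° of longitude spans that × cos φ = 95810.0 m, so Δλ = 432.30 / 95810.0 × 3600 = 16.243″.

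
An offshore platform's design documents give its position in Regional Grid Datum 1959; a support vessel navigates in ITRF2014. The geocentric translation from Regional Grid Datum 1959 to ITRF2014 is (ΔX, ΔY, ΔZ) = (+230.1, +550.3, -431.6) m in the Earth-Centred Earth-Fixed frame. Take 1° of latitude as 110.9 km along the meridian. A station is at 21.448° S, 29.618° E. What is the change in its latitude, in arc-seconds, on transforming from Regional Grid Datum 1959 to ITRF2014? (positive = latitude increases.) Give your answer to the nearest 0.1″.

sin φ = -0.365657, cos φ = 0.930750, sin λ = 0.494215, cos λ = 0.869340.
North component: ΔN = −sin φ cos λ·ΔX − sin φ sin λ·ΔY + cos φ·ΔZ = −(-0.365657)(0.869340)(230.1) − (-0.365657)(0.494215)(550.3) + (0.930750)(-431.6) = -229.12 m.
1° of latitude spans 110900 m, so Δφ = -229.12 / 110900 × 3600 = -7.438″.

Δφ = -7.4″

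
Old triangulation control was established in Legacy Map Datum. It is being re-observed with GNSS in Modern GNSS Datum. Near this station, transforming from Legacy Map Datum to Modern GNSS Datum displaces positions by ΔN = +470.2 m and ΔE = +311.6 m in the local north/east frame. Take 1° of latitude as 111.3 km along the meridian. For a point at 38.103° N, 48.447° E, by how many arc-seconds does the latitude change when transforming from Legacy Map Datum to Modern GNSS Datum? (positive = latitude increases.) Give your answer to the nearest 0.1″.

1° of latitude = 111.3 km, so Δφ = 470.2 / 111300 = 0.0042246° = 15.209″.

Δφ = 15.2″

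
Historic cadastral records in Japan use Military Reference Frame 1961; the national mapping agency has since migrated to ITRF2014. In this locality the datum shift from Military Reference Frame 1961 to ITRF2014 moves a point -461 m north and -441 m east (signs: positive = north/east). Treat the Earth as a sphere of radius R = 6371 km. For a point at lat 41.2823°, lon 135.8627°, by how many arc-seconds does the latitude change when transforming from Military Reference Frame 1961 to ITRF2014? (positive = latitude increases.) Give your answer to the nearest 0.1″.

Δφ = -14.9″

On a sphere of radius R, 1 rad of latitude = R, so Δφ = ΔN / R = -461.0 / 6371000 = -7.2359e-05 rad = -14.925″.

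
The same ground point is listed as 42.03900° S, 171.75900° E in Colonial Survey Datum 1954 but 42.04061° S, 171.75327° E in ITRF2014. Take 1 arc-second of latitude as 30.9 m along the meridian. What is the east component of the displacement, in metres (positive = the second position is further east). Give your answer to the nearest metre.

Δφ = -42.04061° − -42.03900° = -0.00161°; Δλ = 171.75327° − 171.75900° = -0.00573°.
1° of latitude = 3600 × 30.90 = 111240 m.
ΔN = Δφ × 111240 = -179.1 m; ΔE = Δλ × 111240 × cos(-42.03900°) = -0.00573 × 111240 × 0.742689 = -473.4 m.

ΔE = -473 m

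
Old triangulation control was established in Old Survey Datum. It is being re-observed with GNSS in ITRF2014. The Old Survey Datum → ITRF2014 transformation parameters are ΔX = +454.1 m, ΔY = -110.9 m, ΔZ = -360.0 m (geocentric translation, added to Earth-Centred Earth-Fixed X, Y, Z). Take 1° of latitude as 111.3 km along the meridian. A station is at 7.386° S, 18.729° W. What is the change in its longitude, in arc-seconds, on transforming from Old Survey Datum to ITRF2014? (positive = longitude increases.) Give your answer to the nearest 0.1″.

Δλ = 1.3″

sin φ = -0.128553, cos φ = 0.991703, sin λ = -0.321092, cos λ = 0.947048.
East component: ΔE = −sin λ·ΔX + cos λ·ΔY = −(-0.321092)(454.1) + (0.947048)(-110.9) = 40.78 m.
1° of latitude spans 111300 m; at latitude φ, 1° of longitude spans that × cos φ = 110376.5 m, so Δλ = 40.78 / 110376.5 × 3600 = 1.330″.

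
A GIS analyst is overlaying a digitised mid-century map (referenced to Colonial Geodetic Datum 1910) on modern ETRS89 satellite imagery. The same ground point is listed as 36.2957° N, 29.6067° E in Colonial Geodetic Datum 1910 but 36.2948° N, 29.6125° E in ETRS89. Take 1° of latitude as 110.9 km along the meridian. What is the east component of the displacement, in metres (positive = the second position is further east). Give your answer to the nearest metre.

Δφ = 36.2948° − 36.2957° = -0.0009°; Δλ = 29.6125° − 29.6067° = +0.0058°.
ΔN = Δφ × 110900 = -99.8 m; ΔE = Δλ × 110900 × cos(36.2957°) = +0.0058 × 110900 × 0.805973 = 518.4 m.

ΔE = 518 m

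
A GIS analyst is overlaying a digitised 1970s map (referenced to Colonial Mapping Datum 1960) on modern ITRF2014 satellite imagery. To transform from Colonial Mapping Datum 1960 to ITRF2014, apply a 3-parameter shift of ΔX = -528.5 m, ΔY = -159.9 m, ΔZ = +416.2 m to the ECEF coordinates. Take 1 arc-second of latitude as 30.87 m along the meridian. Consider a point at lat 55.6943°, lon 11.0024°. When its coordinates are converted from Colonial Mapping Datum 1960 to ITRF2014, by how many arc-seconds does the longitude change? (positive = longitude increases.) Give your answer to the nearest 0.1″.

Δλ = -3.2″

sin φ = 0.826042, cos φ = 0.563608, sin λ = 0.190850, cos λ = 0.981619.
East component: ΔE = −sin λ·ΔX + cos λ·ΔY = −(0.190850)(-528.5) + (0.981619)(-159.9) = -56.10 m.
1° of latitude spans 3600 × 30.87 = 111132 m; at latitude φ, 1° of longitude spans that × cos φ = 62634.9 m, so Δλ = -56.10 / 62634.9 × 3600 = -3.224″.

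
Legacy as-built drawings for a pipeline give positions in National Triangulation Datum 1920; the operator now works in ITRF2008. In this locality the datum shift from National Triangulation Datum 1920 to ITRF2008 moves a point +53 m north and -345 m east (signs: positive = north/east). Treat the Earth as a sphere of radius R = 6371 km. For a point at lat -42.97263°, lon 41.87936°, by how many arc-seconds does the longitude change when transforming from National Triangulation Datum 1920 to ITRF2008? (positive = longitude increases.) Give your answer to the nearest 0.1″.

Δλ = -15.3″

At latitude -42.97263°, cos φ = 0.731679.
One radian of longitude at latitude φ spans R cos φ, so Δλ = ΔE / (R cos φ) = -345.0 / (6371000 × 0.731679) = -7.4010e-05 rad = -15.266″.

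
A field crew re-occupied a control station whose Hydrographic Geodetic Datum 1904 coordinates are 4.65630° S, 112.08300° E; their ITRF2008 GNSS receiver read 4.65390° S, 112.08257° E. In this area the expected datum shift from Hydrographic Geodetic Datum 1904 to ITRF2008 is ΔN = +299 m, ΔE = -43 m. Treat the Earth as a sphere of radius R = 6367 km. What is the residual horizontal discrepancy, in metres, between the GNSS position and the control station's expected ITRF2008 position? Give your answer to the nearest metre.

Observed coordinate differences: Δφ = +0.00240°, Δλ = -0.00043°.
Converting to metres (1° lat = 111125 m, cos φ = 0.996700): observed ΔN = 266.7 m, observed ΔE = -47.6 m.
Subtracting the expected shift leaves a residual of 266.7 − (299) = -32.3 m north and -47.6 − (-43) = -4.6 m east.
Residual distance = √((-32.3)² + (-4.6)²) = 32.6 m.

33 m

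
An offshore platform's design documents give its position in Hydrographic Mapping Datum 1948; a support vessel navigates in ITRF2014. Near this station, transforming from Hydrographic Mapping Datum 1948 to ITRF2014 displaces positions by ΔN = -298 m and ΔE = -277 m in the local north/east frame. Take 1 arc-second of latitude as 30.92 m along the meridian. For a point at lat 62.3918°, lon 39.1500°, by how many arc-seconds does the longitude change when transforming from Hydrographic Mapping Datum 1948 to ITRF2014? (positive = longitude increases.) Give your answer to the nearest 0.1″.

Δλ = -19.3″

At latitude 62.3918°, cos φ = 0.463423.
1″ of longitude at this latitude = 30.92 × cos φ = 14.3290 m, so Δλ = -277.0 / 14.3290 = -19.331″.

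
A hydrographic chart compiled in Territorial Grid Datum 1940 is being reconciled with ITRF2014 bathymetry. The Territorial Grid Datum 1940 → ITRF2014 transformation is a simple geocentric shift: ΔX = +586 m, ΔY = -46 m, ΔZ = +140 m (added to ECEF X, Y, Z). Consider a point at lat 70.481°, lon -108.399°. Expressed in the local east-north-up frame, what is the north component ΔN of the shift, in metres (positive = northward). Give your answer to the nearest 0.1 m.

ΔN = 180.0 m

At φ = 70.481°, λ = -108.399°: sin φ = 0.942531, cos φ = 0.334119, sin λ = -0.948882, cos λ = -0.315632.
ΔN = −sin φ cos λ·ΔX − sin φ sin λ·ΔY + cos φ·ΔZ = −(0.942531)(-0.315632)(586) − (0.942531)(-0.948882)(-46) + (0.334119)(140) = 179.97 m.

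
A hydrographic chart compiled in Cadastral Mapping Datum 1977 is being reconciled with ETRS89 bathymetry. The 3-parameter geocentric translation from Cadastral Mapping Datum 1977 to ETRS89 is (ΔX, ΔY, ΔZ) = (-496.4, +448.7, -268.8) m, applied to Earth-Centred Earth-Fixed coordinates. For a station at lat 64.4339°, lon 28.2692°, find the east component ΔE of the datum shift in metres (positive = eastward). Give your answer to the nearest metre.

The local east axis at (φ, λ) is (−sin λ, cos λ, 0), so ΔE = −sin(28.2692°)·(-496.4) + cos(28.2692°)·448.7 = 630.29 m.

ΔE = 630 m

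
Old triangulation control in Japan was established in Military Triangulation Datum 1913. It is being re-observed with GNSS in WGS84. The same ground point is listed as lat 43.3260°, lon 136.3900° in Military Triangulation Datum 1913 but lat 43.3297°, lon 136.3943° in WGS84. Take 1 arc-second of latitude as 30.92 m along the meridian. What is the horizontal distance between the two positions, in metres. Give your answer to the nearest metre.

539 m

Δφ = 43.3297° − 43.3260° = +0.0037°; Δλ = 136.3943° − 136.3900° = +0.0043°.
1° of latitude = 3600 × 30.92 = 111312 m.
ΔN = Δφ × 111312 = 411.9 m; ΔE = Δλ × 111312 × cos(43.3260°) = +0.0043 × 111312 × 0.727461 = 348.2 m.
Distance = √(ΔE² + ΔN²) = √(348.2² + 411.9²) = 539.3 m.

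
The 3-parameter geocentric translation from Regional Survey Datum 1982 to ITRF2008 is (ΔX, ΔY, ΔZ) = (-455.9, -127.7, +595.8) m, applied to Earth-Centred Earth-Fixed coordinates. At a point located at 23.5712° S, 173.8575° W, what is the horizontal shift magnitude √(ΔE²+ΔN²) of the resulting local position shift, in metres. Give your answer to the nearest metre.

At φ = -23.5712°, λ = -173.8575°: sin φ = -0.399888, cos φ = 0.916564, sin λ = -0.107002, cos λ = -0.994259.
ΔE = −sin λ·ΔX + cos λ·ΔY = −(-0.107002)·(-455.9) + (-0.994259)·(-127.7) = 78.18 m.
ΔN = −sin φ cos λ·ΔX − sin φ sin λ·ΔY + cos φ·ΔZ = −(-0.399888)(-0.994259)(-455.9) − (-0.399888)(-0.107002)(-127.7) + (0.916564)(595.8) = 732.82 m.
Horizontal magnitude = √(ΔE² + ΔN²) = √(78.18² + 732.82²) = 736.97 m.

737 m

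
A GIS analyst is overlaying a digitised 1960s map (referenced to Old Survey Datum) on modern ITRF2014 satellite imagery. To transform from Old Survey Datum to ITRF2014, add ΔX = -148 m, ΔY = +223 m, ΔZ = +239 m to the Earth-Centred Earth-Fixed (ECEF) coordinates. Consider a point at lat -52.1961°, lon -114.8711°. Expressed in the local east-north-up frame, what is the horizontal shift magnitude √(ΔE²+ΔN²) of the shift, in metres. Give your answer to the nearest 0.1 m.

At φ = -52.1961°, λ = -114.8711°: sin φ = -0.790113, cos φ = 0.612961, sin λ = -0.907256, cos λ = -0.420578.
ΔE = −sin λ·ΔX + cos λ·ΔY = −(-0.907256)·(-148) + (-0.420578)·(223) = -228.06 m.
ΔN = −sin φ cos λ·ΔX − sin φ sin λ·ΔY + cos φ·ΔZ = −(-0.790113)(-0.420578)(-148) − (-0.790113)(-0.907256)(223) + (0.612961)(239) = 35.82 m.
Horizontal magnitude = √(ΔE² + ΔN²) = √((-228.06)² + 35.82²) = 230.86 m.

230.9 m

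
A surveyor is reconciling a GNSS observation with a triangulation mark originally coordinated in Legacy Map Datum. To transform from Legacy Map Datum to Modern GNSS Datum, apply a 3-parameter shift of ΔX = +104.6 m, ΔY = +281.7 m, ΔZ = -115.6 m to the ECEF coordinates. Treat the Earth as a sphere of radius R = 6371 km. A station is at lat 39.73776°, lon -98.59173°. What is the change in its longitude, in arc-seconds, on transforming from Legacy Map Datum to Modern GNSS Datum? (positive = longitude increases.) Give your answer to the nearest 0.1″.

sin φ = 0.639275, cos φ = 0.768978, sin λ = -0.988778, cos λ = -0.149393.
East component: ΔE = −sin λ·ΔX + cos λ·ΔY = −(-0.988778)(104.6) + (-0.149393)(281.7) = 61.34 m.
1° of latitude spans πR/180 = 111195 m; at latitude φ, 1° of longitude spans that × cos φ = 85506.5 m, so Δλ = 61.34 / 85506.5 × 3600 = 2.583″.

Δλ = 2.6″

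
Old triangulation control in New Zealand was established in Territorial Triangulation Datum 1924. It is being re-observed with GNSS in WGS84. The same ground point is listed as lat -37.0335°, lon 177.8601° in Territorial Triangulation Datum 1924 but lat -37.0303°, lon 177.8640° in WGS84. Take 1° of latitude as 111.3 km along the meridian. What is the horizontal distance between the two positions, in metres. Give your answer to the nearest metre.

Δφ = -37.0303° − -37.0335° = +0.0032°; Δλ = 177.8640° − 177.8601° = +0.0039°.
ΔN = Δφ × 111300 = 356.2 m; ΔE = Δλ × 111300 × cos(-37.0335°) = +0.0039 × 111300 × 0.798284 = 346.5 m.
Distance = √(ΔE² + ΔN²) = √(346.5² + 356.2²) = 496.9 m.

497 m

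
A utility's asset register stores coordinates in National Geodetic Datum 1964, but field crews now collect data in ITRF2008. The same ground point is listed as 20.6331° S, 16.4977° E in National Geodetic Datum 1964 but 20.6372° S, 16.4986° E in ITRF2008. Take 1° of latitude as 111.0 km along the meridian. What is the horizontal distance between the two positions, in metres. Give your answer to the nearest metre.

Δφ = -20.6372° − -20.6331° = -0.0041°; Δλ = 16.4986° − 16.4977° = +0.0009°.
ΔN = Δφ × 111000 = -455.1 m; ΔE = Δλ × 111000 × cos(-20.6331°) = +0.0009 × 111000 × 0.935856 = 93.5 m.
Distance = √(ΔE² + ΔN²) = √(93.5² + (-455.1)²) = 464.6 m.

465 m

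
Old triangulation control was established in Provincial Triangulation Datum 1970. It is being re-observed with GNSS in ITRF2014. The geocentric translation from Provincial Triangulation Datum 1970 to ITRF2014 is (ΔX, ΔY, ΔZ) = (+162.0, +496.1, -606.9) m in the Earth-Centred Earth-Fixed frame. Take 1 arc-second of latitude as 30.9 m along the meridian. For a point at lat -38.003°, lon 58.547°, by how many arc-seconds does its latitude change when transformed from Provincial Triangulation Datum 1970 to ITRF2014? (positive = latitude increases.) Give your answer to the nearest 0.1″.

sin φ = -0.615703, cos φ = 0.787979, sin λ = 0.853068, cos λ = 0.521799.
North component: ΔN = −sin φ cos λ·ΔX − sin φ sin λ·ΔY + cos φ·ΔZ = −(-0.615703)(0.521799)(162.0) − (-0.615703)(0.853068)(496.1) + (0.787979)(-606.9) = -165.61 m.
1° of latitude spans 3600 × 30.90 = 111240 m, so Δφ = -165.61 / 111240 × 3600 = -5.359″.

Δφ = -5.4″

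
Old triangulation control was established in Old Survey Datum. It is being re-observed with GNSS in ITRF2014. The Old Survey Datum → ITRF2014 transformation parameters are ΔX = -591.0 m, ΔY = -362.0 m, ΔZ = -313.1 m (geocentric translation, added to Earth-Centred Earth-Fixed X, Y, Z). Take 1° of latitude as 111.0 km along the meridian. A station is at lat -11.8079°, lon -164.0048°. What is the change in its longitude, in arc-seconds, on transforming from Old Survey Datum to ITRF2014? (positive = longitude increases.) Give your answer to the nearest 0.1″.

sin φ = -0.204631, cos φ = 0.978839, sin λ = -0.275557, cos λ = -0.961285.
East component: ΔE = −sin λ·ΔX + cos λ·ΔY = −(-0.275557)(-591.0) + (-0.961285)(-362.0) = 185.13 m.
1° of latitude spans 111000 m; at latitude φ, 1° of longitude spans that × cos φ = 108651.1 m, so Δλ = 185.13 / 108651.1 × 3600 = 6.134″.

Δλ = 6.1″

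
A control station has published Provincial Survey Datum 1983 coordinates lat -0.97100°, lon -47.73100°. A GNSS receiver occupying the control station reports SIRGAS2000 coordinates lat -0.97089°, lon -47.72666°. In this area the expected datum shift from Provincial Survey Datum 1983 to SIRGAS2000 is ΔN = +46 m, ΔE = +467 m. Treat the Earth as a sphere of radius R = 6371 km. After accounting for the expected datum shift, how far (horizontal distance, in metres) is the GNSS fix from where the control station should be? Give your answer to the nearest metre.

37 m

Observed coordinate differences: Δφ = +0.00011°, Δλ = +0.00434°.
Converting to metres (1° lat = 111195 m, cos φ = 0.999856): observed ΔN = 12.2 m, observed ΔE = 482.5 m.
Subtracting the expected shift leaves a residual of 12.2 − (46) = -33.8 m north and 482.5 − (467) = 15.5 m east.
Residual distance = √((-33.8)² + 15.5²) = 37.2 m.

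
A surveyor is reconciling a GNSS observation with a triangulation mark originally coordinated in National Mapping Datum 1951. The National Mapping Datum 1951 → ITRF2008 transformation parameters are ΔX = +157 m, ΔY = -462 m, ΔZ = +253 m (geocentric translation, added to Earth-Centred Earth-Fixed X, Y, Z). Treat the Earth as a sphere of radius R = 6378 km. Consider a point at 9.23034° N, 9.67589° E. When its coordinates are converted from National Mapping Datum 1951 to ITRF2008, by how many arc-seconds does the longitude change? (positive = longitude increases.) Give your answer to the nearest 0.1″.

sin φ = 0.160404, cos φ = 0.987051, sin λ = 0.168075, cos λ = 0.985774.
East component: ΔE = −sin λ·ΔX + cos λ·ΔY = −(0.168075)(157) + (0.985774)(-462) = -481.82 m.
1° of latitude spans πR/180 = 111317 m; at latitude φ, 1° of longitude spans that × cos φ = 109875.7 m, so Δλ = -481.82 / 109875.7 × 3600 = -15.786″.

Δλ = -15.8″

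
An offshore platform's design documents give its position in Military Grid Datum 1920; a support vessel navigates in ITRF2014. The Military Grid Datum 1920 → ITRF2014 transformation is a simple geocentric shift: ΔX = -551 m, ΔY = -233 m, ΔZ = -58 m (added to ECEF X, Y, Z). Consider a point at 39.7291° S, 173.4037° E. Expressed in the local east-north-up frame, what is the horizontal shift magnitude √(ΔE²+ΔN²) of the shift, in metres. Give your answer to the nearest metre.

412 m

The local east axis at (φ, λ) is (−sin λ, cos λ, 0), so ΔE = −sin(173.4037°)·(-551) + cos(173.4037°)·(-233) = 294.75 m.
The local north axis is (−sin φ cos λ, −sin φ sin λ, cos φ), giving ΔN = 349.845 − 17.107 − 44.606 = 288.13 m.
Horizontal magnitude = √(ΔE² + ΔN²) = √(294.75² + 288.13²) = 412.19 m.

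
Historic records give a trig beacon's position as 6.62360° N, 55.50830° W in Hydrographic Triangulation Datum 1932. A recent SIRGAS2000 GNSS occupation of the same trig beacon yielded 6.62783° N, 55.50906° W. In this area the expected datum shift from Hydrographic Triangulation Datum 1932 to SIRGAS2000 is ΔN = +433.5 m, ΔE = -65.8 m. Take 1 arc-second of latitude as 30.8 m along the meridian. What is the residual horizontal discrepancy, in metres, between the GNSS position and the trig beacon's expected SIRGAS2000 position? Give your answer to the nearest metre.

40 m

Observed coordinate differences: Δφ = +0.00423°, Δλ = -0.00076°.
Converting to metres (1° lat = 110880 m, cos φ = 0.993325): observed ΔN = 469.0 m, observed ΔE = -83.7 m.
Subtracting the expected shift leaves a residual of 469.0 − (433.5) = 35.5 m north and -83.7 − (-65.8) = -17.9 m east.
Residual distance = √(35.5² + (-17.9)²) = 39.8 m.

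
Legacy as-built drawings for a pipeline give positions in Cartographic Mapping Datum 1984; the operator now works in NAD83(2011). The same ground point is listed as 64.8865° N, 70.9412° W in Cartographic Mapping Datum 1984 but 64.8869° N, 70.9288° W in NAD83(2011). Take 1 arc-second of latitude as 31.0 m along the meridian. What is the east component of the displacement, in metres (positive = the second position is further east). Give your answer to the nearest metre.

Δφ = 64.8869° − 64.8865° = +0.0004°; Δλ = -70.9288° − -70.9412° = +0.0124°.
1° of latitude = 3600 × 31.00 = 111600 m.
ΔN = Δφ × 111600 = 44.6 m; ΔE = Δλ × 111600 × cos(64.8865°) = +0.0124 × 111600 × 0.424413 = 587.3 m.

ΔE = 587 m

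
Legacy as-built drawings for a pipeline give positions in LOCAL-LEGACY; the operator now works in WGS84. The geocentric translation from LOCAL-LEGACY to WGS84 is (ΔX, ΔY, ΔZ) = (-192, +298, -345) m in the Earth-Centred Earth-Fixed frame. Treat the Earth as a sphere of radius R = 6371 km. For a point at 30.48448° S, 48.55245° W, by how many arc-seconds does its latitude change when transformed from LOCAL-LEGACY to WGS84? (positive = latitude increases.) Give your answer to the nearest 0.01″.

Δφ = -15.38″

sin φ = -0.507305, cos φ = 0.861767, sin λ = -0.749562, cos λ = 0.661934.
North component: ΔN = −sin φ cos λ·ΔX − sin φ sin λ·ΔY + cos φ·ΔZ = −(-0.507305)(0.661934)(-192) − (-0.507305)(-0.749562)(298) + (0.861767)(-345) = -475.10 m.
1° of latitude spans πR/180 = 111195 m, so Δφ = -475.10 / 111195 × 3600 = -15.382″.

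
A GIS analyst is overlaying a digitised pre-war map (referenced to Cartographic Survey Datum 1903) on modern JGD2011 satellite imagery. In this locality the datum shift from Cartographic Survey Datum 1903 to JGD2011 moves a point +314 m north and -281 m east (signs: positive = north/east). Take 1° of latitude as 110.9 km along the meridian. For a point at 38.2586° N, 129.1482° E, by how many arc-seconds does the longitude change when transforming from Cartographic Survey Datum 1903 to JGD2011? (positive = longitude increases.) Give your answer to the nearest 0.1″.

Δλ = -11.6″

At latitude 38.2586°, cos φ = 0.785224.
1° of longitude at this latitude = 110.9 × cos φ = 87.08 km, so Δλ = -281.0 / 87081.3 = -0.0032269° = -11.617″.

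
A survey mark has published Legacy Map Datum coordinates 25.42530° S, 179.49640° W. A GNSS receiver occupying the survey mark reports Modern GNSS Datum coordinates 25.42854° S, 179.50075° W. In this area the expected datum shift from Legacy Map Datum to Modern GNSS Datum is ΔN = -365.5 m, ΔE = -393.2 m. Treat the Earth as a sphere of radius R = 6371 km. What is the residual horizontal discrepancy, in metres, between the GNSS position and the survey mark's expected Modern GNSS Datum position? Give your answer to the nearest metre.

Observed coordinate differences: Δφ = -0.00324°, Δλ = -0.00435°.
Converting to metres (1° lat = 111195 m, cos φ = 0.903146): observed ΔN = -360.3 m, observed ΔE = -436.8 m.
Subtracting the expected shift leaves a residual of -360.3 − (-365.5) = 5.2 m north and -436.8 − (-393.2) = -43.6 m east.
Residual distance = √(5.2² + (-43.6)²) = 44.0 m.

44 m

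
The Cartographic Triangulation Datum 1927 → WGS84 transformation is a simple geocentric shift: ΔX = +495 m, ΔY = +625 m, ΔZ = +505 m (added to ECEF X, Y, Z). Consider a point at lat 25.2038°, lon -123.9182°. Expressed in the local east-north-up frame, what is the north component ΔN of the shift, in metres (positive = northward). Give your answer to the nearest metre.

The local north axis is (−sin φ cos λ, −sin φ sin λ, cos φ), giving ΔN = 117.623 + 220.860 + 456.923 = 795.41 m.

ΔN = 795 m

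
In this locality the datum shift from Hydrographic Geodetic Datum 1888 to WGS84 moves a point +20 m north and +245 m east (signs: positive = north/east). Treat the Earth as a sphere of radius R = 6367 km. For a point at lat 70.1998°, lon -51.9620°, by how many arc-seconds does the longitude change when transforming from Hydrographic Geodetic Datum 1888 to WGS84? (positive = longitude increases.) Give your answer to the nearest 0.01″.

At latitude 70.1998°, cos φ = 0.338741.
One radian of longitude at latitude φ spans R cos φ, so Δλ = ΔE / (R cos φ) = 245.0 / (6367000 × 0.338741) = 1.1360e-04 rad = 23.431″.

Δλ = 23.43″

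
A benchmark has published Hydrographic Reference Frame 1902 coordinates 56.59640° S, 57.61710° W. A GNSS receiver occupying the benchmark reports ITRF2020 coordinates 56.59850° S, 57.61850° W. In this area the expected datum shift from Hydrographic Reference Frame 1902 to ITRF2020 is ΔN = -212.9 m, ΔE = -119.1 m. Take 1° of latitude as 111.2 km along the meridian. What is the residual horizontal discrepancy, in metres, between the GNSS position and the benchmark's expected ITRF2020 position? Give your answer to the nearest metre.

39 m

Observed coordinate differences: Δφ = -0.00210°, Δλ = -0.00140°.
Converting to metres (1° lat = 111200 m, cos φ = 0.550533): observed ΔN = -233.5 m, observed ΔE = -85.7 m.
Subtracting the expected shift leaves a residual of -233.5 − (-212.9) = -20.6 m north and -85.7 − (-119.1) = 33.4 m east.
Residual distance = √((-20.6)² + 33.4²) = 39.2 m.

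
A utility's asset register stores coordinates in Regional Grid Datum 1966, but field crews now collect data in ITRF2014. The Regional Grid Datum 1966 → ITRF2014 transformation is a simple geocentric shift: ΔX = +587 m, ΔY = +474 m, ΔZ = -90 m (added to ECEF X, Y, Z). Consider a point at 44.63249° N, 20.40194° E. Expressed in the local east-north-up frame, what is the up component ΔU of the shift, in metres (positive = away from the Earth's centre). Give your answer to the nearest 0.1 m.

The local up (radial) axis is (cos φ cos λ, cos φ sin λ, sin φ), giving ΔU = 391.522 + 117.588 − 63.230 = 445.88 m.

ΔU = 445.9 m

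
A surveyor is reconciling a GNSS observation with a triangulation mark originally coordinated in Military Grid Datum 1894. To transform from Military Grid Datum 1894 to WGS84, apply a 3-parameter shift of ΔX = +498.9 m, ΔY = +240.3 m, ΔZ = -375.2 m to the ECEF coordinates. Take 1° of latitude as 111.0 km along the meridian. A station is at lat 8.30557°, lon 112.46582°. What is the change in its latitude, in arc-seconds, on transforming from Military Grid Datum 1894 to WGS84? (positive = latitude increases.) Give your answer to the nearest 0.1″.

Δφ = -12.2″

sin φ = 0.144452, cos φ = 0.989512, sin λ = 0.924108, cos λ = -0.382132.
North component: ΔN = −sin φ cos λ·ΔX − sin φ sin λ·ΔY + cos φ·ΔZ = −(0.144452)(-0.382132)(498.9) − (0.144452)(0.924108)(240.3) + (0.989512)(-375.2) = -375.80 m.
1° of latitude spans 111000 m, so Δφ = -375.80 / 111000 × 3600 = -12.188″.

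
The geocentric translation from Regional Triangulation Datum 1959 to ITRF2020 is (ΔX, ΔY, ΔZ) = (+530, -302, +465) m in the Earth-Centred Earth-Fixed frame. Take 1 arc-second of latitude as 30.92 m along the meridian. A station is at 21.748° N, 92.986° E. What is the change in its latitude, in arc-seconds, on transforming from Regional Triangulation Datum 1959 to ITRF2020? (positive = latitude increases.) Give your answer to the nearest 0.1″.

sin φ = 0.370525, cos φ = 0.928822, sin λ = 0.998642, cos λ = -0.052092.
North component: ΔN = −sin φ cos λ·ΔX − sin φ sin λ·ΔY + cos φ·ΔZ = −(0.370525)(-0.052092)(530) − (0.370525)(0.998642)(-302) + (0.928822)(465) = 553.88 m.
1° of latitude spans 3600 × 30.92 = 111312 m, so Δφ = 553.88 / 111312 × 3600 = 17.913″.

Δφ = 17.9″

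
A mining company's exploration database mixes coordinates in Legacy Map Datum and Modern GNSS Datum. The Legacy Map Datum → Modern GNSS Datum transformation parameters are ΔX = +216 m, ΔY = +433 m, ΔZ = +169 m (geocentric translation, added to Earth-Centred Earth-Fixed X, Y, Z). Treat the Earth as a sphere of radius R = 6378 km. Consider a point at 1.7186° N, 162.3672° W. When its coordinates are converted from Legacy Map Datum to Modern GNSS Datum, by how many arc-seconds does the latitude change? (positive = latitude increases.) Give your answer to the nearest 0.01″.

Δφ = 5.79″

sin φ = 0.029991, cos φ = 0.999550, sin λ = -0.302916, cos λ = -0.953017.
North component: ΔN = −sin φ cos λ·ΔX − sin φ sin λ·ΔY + cos φ·ΔZ = −(0.029991)(-0.953017)(216) − (0.029991)(-0.302916)(433) + (0.999550)(169) = 179.03 m.
1° of latitude spans πR/180 = 111317 m, so Δφ = 179.03 / 111317 × 3600 = 5.790″.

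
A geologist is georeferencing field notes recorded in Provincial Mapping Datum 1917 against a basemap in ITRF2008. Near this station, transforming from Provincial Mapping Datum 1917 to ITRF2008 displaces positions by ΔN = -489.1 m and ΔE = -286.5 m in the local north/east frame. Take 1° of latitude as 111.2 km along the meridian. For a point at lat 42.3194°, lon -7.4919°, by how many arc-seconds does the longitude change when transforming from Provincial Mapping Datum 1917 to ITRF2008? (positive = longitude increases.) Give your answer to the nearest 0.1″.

Δλ = -12.5″

At latitude 42.3194°, cos φ = 0.739403.
1° of longitude at this latitude = 111.2 × cos φ = 82.22 km, so Δλ = -286.5 / 82221.6 = -0.0034845° = -12.544″.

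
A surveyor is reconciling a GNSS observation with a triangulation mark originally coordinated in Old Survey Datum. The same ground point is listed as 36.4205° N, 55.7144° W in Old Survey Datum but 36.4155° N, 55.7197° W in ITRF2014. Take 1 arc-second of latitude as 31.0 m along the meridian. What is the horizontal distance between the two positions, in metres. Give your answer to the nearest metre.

Δφ = 36.4155° − 36.4205° = -0.0050°; Δλ = -55.7197° − -55.7144° = -0.0053°.
1° of latitude = 3600 × 31.00 = 111600 m.
ΔN = Δφ × 111600 = -558.0 m; ΔE = Δλ × 111600 × cos(36.4205°) = -0.0053 × 111600 × 0.804681 = -476.0 m.
Distance = √(ΔE² + ΔN²) = √((-476.0)² + (-558.0)²) = 733.4 m.

733 m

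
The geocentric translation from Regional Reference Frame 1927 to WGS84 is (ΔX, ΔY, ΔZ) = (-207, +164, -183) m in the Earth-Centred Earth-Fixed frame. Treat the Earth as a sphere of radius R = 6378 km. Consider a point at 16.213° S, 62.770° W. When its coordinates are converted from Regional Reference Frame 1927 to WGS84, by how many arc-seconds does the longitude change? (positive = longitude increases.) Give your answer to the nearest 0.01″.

Δλ = -3.67″

sin φ = -0.279209, cos φ = 0.960230, sin λ = -0.889177, cos λ = 0.457564.
East component: ΔE = −sin λ·ΔX + cos λ·ΔY = −(-0.889177)(-207) + (0.457564)(164) = -109.02 m.
1° of latitude spans πR/180 = 111317 m; at latitude φ, 1° of longitude spans that × cos φ = 106890.1 m, so Δλ = -109.02 / 106890.1 × 3600 = -3.672″.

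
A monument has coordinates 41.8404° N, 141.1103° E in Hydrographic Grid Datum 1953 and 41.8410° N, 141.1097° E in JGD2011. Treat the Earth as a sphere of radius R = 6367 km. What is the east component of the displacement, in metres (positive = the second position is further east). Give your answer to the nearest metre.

ΔE = -50 m

Δφ = 41.8410° − 41.8404° = +0.0006°; Δλ = 141.1097° − 141.1103° = -0.0006°.
1° along a meridian = πR/180 = 111125 m.
ΔN = Δφ × 111125 = 66.7 m; ΔE = Δλ × 111125 × cos(41.8404°) = -0.0006 × 111125 × 0.745006 = -49.7 m.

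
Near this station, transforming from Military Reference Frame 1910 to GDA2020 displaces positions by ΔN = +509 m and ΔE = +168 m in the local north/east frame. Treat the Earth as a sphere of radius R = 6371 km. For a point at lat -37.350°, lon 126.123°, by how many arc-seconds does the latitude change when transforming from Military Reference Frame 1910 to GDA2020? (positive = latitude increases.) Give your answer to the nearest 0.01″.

On a sphere of radius R, 1 rad of latitude = R, so Δφ = ΔN / R = 509.0 / 6371000 = 7.9893e-05 rad = 16.479″.

Δφ = 16.48″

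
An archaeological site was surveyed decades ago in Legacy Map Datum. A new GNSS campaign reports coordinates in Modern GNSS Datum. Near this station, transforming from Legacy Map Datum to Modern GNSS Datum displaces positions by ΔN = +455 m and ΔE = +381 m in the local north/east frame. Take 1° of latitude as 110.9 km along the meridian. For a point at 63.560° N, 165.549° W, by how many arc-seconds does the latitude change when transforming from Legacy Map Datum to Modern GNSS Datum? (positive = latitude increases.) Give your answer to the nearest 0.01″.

Δφ = 14.77″

1° of latitude = 110.9 km, so Δφ = 455.0 / 110900 = 0.0041028° = 14.770″.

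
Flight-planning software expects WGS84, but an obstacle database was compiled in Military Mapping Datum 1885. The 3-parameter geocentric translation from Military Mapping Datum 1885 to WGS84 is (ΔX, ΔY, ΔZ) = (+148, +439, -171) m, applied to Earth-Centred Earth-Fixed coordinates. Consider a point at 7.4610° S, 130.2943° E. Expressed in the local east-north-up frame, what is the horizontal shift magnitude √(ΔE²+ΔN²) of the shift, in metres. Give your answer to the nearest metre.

At φ = -7.4610°, λ = 130.2943°: sin φ = -0.129851, cos φ = 0.991533, sin λ = 0.762733, cos λ = -0.646714.
ΔE = −sin λ·ΔX + cos λ·ΔY = −(0.762733)·(148) + (-0.646714)·(439) = -396.79 m.
ΔN = −sin φ cos λ·ΔX − sin φ sin λ·ΔY + cos φ·ΔZ = −(-0.129851)(-0.646714)(148) − (-0.129851)(0.762733)(439) + (0.991533)(-171) = -138.50 m.
Horizontal magnitude = √(ΔE² + ΔN²) = √((-396.79)² + (-138.50)²) = 420.27 m.

420 m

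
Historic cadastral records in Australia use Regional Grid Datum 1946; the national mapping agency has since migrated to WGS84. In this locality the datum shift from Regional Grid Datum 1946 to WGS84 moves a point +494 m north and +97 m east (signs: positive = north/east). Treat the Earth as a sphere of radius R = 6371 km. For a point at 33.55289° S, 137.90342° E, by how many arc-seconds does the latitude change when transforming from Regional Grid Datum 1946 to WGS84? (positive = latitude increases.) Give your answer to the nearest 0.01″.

Δφ = 15.99″

On a sphere of radius R, 1 rad of latitude = R, so Δφ = ΔN / R = 494.0 / 6371000 = 7.7539e-05 rad = 15.994″.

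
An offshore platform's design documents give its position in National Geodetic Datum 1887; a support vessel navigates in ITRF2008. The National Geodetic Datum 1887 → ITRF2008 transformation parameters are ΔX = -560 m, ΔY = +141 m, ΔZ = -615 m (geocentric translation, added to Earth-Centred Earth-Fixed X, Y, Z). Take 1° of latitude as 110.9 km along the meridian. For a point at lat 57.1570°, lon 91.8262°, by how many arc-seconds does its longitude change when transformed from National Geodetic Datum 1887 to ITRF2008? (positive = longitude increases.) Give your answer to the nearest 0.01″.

sin φ = 0.840160, cos φ = 0.542339, sin λ = 0.999492, cos λ = -0.031868.
East component: ΔE = −sin λ·ΔX + cos λ·ΔY = −(0.999492)(-560) + (-0.031868)(141) = 555.22 m.
1° of latitude spans 110900 m; at latitude φ, 1° of longitude spans that × cos φ = 60145.4 m, so Δλ = 555.22 / 60145.4 × 3600 = 33.233″.

Δλ = 33.23″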